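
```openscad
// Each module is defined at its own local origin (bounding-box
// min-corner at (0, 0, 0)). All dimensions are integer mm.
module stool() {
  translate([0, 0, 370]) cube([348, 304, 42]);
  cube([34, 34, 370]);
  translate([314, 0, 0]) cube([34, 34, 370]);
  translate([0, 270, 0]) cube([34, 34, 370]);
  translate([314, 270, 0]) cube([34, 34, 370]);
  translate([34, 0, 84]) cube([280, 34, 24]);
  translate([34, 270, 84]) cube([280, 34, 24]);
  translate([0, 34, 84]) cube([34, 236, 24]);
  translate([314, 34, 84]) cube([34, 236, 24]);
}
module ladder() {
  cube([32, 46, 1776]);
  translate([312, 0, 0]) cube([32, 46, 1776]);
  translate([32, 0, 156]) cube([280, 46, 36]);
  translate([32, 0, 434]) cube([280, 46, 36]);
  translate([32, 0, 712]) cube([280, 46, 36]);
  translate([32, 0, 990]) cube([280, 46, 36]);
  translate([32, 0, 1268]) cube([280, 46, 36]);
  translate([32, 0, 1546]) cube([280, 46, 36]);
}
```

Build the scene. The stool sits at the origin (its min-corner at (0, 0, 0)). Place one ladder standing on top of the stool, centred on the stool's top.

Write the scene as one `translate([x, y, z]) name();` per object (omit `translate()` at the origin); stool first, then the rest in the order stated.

stool();
translate([2, 129, 412]) ladder();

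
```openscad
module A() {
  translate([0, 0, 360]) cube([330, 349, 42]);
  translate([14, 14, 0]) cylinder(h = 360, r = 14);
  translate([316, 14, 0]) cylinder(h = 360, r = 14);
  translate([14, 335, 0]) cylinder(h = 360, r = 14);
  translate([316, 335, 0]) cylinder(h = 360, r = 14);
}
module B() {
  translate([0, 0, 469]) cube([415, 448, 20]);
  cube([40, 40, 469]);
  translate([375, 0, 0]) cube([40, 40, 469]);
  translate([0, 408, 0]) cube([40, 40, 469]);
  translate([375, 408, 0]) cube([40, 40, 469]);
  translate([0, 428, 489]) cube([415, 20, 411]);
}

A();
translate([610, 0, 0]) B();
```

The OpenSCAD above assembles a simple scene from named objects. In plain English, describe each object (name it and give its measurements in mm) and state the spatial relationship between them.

A is a four-legged stool. The seat is a 330×349×42 mm slab whose top surface is at z = 402 mm; four round legs, each 28 mm in diameter, run from the floor (z = 0) to the underside of the seat, each leg's axis is inset half a diameter from the nearest pair of seat edges (so the leg's bounding box is flush with the corner).

B is a chair: 415×448 mm seat, 20 mm thick, top at z = 489 mm, on four 40 mm square corner legs flush with the seat edges. A 20 mm thick backrest slab spans the full seat width, extending 411 mm above the seat top, its back face flush with the seat's +y edge.

The chair is on the floor beside the stool on its +x side.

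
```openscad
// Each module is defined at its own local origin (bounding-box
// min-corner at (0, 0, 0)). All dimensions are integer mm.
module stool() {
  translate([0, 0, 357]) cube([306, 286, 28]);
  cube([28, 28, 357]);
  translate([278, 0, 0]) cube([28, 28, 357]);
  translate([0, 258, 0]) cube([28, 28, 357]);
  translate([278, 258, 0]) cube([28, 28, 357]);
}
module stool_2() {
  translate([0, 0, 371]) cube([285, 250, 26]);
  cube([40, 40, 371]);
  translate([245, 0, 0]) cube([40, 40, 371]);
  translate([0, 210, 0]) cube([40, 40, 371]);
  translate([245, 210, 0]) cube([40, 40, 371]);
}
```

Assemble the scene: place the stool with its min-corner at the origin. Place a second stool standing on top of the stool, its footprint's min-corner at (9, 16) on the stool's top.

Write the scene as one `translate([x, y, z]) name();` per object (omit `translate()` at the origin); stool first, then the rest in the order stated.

stool();
translate([9, 16, 385]) stool_2();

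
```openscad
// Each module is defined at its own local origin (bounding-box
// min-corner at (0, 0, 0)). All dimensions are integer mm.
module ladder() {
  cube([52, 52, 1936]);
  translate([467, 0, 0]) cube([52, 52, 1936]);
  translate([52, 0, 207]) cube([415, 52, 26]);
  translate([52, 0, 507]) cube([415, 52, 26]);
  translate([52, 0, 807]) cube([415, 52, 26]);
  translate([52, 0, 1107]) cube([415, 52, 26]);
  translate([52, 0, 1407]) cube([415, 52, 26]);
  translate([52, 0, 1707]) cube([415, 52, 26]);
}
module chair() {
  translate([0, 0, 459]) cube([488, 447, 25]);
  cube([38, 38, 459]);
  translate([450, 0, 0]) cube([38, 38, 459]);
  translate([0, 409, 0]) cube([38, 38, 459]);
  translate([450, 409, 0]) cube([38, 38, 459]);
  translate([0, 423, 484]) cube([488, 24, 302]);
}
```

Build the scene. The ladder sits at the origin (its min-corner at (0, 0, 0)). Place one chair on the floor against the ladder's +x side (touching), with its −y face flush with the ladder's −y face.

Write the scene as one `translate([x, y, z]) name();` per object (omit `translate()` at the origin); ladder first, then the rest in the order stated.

ladder();
translate([519, 0, 0]) chair();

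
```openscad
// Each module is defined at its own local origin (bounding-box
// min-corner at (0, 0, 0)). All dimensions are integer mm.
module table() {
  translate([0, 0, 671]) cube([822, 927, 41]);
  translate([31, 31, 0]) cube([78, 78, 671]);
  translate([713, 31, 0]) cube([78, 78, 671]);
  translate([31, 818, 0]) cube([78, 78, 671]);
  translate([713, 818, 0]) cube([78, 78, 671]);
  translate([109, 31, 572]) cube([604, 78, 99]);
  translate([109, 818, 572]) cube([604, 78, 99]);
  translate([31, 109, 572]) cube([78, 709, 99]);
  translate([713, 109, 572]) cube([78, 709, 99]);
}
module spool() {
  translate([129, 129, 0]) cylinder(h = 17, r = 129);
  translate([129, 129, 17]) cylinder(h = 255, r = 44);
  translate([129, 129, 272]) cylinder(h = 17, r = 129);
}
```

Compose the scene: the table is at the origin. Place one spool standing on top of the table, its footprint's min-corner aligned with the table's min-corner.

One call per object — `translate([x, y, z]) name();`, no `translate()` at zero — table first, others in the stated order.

table();
translate([0, 0, 712]) spool();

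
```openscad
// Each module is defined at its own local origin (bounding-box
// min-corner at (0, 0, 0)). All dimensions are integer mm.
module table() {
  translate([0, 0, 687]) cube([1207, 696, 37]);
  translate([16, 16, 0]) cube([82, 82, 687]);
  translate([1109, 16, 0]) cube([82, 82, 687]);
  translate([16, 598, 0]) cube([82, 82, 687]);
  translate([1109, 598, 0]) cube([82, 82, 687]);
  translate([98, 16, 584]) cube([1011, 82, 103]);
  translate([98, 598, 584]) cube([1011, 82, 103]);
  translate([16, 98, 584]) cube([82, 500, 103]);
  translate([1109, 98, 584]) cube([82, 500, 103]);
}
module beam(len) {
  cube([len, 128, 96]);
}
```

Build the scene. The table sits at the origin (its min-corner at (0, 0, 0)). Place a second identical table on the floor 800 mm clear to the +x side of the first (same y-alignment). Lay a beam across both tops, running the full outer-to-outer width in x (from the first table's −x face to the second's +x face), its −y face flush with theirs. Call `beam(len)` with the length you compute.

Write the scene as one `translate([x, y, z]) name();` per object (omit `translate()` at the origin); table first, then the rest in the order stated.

table();
translate([2007, 0, 0]) table();
translate([0, 0, 724]) beam(3214);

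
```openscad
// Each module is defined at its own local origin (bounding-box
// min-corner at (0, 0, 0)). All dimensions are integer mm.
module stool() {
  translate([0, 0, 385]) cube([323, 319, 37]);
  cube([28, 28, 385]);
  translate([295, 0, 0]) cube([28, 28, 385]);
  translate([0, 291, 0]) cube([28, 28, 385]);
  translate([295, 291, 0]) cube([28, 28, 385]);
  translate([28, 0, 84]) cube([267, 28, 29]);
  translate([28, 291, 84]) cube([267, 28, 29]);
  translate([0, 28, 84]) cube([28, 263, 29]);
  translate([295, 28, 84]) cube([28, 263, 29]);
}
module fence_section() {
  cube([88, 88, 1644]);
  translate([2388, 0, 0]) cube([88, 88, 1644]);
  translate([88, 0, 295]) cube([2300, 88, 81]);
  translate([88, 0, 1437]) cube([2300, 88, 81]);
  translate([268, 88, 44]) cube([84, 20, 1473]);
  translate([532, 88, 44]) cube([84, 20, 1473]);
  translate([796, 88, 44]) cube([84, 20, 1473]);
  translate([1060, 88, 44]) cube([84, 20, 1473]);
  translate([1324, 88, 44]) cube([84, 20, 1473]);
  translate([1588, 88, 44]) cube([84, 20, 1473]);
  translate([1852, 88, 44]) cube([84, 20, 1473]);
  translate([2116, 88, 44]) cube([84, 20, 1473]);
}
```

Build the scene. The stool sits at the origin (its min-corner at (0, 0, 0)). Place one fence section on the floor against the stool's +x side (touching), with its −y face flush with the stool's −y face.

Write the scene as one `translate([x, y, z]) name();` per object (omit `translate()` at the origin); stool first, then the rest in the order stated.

stool();
translate([323, 0, 0]) fence_section();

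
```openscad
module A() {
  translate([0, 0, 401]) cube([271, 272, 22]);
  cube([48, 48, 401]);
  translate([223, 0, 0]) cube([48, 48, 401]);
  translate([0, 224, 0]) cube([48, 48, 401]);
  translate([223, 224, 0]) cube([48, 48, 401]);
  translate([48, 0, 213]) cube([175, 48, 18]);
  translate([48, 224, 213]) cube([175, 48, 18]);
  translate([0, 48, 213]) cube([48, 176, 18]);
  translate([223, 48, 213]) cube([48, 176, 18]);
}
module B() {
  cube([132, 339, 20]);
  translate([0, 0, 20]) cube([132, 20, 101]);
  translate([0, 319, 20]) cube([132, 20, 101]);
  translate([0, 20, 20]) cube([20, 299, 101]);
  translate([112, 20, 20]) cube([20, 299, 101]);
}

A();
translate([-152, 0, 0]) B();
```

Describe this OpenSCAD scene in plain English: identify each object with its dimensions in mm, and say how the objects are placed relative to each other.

A is a simple wooden stool: a rectangular seat 271 mm (x) by 272 mm (y), 22 mm thick, top face at z = 423 mm, on four square legs, each 48×48 mm in cross-section. The legs rest on z = 0, each flush with a corner of the seat. Four stretchers, 48 mm wide and 18 mm tall, connect adjacent legs with their undersides at z = 213 mm, each running between the inner faces of the legs it joins and aligned with the legs' outer faces on the other axis.

B is an open storage box with external size 132×339×121 mm and wall thickness 20 mm (the base is also 20 mm thick). The base covers the whole footprint; the four walls stand on the base, with the y-facing walls full-width and the x-facing walls fitting between their inner faces.

The open box is on the floor beside the stool on its −x side.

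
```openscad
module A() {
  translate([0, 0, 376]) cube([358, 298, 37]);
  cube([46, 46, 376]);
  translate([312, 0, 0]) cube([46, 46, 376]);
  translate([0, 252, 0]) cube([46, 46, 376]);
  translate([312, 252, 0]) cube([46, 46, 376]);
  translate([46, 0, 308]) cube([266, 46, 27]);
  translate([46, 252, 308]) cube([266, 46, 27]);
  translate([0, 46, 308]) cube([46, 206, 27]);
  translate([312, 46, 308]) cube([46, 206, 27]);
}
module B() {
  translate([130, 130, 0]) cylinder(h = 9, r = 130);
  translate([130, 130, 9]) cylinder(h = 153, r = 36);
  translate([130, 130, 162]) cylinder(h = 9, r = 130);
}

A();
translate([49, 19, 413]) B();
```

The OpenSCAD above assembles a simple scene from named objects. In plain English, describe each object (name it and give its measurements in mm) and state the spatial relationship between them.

A is a simple wooden stool: a rectangular seat 358 mm (x) by 298 mm (y), 37 mm thick, top face at z = 413 mm, on four square legs, each 46×46 mm in cross-section. The legs rest on z = 0, each flush with a corner of the seat. Four stretchers, 46 mm wide and 27 mm tall, connect adjacent legs with their undersides at z = 308 mm, each running between the inner faces of the legs it joins and aligned with the legs' outer faces on the other axis.

B is a spool: two coaxial disc flanges of radius 130 mm and thickness 9 mm, joined by a core cylinder of radius 36 mm and height 153 mm. The lower flange rests on z = 0 and the three cylinders share a vertical axis.

The spool is on top of the stool, centred.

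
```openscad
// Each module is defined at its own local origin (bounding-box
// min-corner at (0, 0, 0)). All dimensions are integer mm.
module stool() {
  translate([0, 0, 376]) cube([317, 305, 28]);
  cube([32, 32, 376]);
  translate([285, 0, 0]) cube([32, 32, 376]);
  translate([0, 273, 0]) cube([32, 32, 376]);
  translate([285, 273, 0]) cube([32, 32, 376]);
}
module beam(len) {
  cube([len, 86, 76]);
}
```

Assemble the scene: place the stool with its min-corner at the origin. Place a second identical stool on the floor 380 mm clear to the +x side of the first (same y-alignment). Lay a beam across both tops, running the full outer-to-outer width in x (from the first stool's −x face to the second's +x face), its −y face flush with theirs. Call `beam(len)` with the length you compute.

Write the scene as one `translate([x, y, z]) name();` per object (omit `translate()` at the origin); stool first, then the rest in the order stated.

stool();
translate([697, 0, 0]) stool();
translate([0, 0, 404]) beam(1014);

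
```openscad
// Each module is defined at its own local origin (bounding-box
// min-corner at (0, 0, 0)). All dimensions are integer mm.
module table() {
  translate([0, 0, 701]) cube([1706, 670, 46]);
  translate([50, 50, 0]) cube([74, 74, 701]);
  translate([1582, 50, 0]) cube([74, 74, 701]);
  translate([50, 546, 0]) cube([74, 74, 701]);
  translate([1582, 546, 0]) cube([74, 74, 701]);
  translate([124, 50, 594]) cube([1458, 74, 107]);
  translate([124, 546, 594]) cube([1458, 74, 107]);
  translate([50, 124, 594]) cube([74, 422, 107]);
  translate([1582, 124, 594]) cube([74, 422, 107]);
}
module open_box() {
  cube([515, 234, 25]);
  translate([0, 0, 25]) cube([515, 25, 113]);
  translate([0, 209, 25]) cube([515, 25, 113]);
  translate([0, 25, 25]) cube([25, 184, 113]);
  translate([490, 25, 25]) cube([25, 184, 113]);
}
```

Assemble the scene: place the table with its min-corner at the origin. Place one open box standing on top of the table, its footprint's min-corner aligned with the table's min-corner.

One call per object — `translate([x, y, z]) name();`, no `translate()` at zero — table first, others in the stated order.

table();
translate([0, 0, 747]) open_box();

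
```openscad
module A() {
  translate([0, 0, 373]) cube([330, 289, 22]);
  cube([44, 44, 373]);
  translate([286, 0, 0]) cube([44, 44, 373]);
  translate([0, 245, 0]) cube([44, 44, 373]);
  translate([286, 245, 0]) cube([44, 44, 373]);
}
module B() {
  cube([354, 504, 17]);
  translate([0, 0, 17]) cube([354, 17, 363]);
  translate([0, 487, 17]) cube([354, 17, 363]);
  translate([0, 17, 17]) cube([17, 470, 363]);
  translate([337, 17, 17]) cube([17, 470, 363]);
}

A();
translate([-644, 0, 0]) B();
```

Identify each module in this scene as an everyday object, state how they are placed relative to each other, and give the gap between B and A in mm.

The open box's nearest face is 290 mm from the stool's −x face.

A is a stool. B is an open box. The open box is on the floor beside the stool on its −x side. The gap between the open box and the stool is 290 mm.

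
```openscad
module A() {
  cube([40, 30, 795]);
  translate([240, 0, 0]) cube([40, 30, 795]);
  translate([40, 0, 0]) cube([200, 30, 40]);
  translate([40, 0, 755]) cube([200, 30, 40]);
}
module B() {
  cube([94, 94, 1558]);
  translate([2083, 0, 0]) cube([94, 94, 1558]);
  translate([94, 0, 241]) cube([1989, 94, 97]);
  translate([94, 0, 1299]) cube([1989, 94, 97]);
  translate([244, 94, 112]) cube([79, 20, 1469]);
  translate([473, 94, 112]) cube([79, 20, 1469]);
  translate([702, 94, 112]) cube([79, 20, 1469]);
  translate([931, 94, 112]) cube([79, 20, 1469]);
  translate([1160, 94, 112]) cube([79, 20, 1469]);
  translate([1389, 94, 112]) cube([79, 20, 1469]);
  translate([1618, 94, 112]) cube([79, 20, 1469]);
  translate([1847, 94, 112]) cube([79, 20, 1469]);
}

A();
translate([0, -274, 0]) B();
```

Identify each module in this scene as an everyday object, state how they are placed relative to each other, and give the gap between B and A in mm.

The fence section's nearest face is 160 mm from the picture frame's −y face.

A is a picture frame. B is a fence section. The fence section is on the floor beside the picture frame on its −y side. The gap between the fence section and the picture frame is 160 mm.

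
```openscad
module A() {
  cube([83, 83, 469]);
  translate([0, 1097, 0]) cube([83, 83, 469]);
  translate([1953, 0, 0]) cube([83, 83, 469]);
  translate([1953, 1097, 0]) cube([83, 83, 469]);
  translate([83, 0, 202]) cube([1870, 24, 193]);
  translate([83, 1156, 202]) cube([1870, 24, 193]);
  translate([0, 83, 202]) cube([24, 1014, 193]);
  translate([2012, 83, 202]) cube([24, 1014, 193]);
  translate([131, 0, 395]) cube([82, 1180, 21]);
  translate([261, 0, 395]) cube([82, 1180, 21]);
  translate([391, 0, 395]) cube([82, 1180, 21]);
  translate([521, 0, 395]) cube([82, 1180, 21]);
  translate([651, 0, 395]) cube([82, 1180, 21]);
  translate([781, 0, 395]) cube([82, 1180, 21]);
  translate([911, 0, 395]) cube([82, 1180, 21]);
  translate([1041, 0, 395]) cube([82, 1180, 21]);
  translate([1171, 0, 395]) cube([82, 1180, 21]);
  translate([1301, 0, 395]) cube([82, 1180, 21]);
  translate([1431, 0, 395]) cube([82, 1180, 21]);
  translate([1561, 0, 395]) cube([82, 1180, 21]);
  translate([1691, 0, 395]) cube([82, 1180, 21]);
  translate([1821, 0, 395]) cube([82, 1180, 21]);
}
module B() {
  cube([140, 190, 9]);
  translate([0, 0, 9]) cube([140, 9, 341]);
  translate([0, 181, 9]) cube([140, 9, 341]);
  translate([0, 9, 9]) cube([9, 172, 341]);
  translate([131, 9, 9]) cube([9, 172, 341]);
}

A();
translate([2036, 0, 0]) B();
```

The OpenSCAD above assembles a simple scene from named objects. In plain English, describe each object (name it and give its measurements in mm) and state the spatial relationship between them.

A is a bed frame 2036 mm long (x) by 1180 mm wide (y). Four 83×83 mm corner posts, 469 mm tall, at the corners of the footprint. Four rails of 24 mm thickness and 193 mm height run between adjacent posts with their undersides at z = 202 mm, their outer faces flush with the outside of the frame (the two x-running rails run between the posts' inner faces; the two y-running rails run between the posts' inner faces). 14 slats, each 82 mm wide (x) and 21 mm thick, lie across the top of the two x-running rails, running the full 1180 mm width of the frame in y; the slats are evenly spaced along x between the inner faces of the end posts with equal gaps (rounded down to the nearest mm) at the −x end and between each pair — any rounding remainder accumulates at the +x end.

B is an open-topped rectangular box: outside dimensions 140×190×350 mm, with a uniform wall and base thickness of 9 mm. The base is a full 140×190 slab on the floor; four walls sit on top of the base. The front and back walls (the −y and +y sides) span the full width; the two side walls fit between them.

The open box is against the bed frame's +x side, with their −y faces flush.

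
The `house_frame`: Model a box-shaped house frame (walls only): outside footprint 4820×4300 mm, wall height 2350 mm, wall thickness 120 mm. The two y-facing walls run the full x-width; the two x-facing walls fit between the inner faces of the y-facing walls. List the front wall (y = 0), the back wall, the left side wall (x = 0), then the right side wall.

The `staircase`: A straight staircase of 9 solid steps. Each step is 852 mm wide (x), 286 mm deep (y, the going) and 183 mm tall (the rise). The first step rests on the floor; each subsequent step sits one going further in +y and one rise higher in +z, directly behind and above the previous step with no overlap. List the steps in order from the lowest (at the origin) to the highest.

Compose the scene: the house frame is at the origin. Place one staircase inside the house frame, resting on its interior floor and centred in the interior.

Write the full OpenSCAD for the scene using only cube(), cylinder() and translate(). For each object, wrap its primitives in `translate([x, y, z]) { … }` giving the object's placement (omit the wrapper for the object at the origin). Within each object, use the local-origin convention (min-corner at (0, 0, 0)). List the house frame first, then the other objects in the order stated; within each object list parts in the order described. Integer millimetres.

cube([4820, 120, 2350]);
translate([0, 4180, 0]) cube([4820, 120, 2350]);
translate([0, 120, 0]) cube([120, 4060, 2350]);
translate([4700, 120, 0]) cube([120, 4060, 2350]);
translate([1984, 863, 0]) {
  cube([852, 286, 183]);
  translate([0, 286, 183]) cube([852, 286, 183]);
  translate([0, 572, 366]) cube([852, 286, 183]);
  translate([0, 858, 549]) cube([852, 286, 183]);
  translate([0, 1144, 732]) cube([852, 286, 183]);
  translate([0, 1430, 915]) cube([852, 286, 183]);
  translate([0, 1716, 1098]) cube([852, 286, 183]);
  translate([0, 2002, 1281]) cube([852, 286, 183]);
  translate([0, 2288, 1464]) cube([852, 286, 183]);
}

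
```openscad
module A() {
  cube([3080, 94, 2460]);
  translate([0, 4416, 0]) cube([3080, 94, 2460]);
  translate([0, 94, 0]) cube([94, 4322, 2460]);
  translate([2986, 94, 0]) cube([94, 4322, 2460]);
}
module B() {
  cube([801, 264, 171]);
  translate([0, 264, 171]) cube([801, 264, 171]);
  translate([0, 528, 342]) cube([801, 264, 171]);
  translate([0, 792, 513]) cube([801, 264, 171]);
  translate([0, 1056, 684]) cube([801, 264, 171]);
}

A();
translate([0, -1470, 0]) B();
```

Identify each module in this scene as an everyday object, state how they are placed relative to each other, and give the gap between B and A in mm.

The staircase's nearest face is 150 mm from the house frame's −y face.

A is a house frame. B is a staircase. The staircase is on the floor beside the house frame on its −y side. The gap between the staircase and the house frame is 150 mm.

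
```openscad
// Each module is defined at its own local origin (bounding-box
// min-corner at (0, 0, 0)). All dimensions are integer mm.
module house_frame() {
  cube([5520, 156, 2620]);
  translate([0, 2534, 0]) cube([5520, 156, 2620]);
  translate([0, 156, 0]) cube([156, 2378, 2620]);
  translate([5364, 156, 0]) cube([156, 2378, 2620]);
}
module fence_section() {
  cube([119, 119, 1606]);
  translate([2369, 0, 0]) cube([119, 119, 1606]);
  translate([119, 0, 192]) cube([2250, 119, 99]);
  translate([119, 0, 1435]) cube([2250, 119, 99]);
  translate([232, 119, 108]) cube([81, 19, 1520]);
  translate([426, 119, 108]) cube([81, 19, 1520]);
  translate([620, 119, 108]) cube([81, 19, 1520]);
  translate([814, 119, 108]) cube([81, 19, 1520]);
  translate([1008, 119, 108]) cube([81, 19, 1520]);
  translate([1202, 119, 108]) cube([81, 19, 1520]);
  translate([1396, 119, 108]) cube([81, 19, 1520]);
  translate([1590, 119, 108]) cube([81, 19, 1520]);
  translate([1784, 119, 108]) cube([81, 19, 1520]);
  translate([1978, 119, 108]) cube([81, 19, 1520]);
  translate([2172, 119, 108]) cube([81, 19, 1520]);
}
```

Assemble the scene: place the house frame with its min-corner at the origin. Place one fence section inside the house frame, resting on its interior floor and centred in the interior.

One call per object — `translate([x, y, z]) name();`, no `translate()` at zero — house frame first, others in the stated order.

house_frame();
translate([1516, 1276, 0]) fence_section();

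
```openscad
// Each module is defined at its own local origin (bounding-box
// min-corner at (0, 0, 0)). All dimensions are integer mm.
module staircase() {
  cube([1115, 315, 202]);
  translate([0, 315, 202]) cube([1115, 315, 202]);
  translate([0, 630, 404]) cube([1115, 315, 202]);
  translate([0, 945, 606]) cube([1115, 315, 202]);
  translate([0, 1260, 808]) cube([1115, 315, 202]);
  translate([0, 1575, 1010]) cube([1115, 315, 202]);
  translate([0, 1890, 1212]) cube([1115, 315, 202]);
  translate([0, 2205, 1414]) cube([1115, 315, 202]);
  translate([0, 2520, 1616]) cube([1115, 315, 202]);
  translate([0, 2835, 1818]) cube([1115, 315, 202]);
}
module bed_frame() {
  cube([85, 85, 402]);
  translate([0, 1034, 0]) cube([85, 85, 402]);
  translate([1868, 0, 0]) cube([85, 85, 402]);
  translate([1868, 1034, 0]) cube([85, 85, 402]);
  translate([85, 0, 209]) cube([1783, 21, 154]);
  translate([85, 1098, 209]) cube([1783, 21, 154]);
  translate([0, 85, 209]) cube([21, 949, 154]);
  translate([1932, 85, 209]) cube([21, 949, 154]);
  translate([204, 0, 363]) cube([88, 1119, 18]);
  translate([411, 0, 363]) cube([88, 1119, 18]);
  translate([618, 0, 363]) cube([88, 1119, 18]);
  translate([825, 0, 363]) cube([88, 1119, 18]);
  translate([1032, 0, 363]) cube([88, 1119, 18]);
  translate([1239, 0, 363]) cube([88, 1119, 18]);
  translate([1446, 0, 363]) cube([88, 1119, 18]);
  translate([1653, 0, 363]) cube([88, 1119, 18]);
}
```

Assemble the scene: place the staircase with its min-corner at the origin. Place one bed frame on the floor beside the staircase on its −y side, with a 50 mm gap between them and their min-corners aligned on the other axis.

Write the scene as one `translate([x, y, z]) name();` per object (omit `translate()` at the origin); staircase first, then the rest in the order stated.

staircase();
translate([0, -1169, 0]) bed_frame();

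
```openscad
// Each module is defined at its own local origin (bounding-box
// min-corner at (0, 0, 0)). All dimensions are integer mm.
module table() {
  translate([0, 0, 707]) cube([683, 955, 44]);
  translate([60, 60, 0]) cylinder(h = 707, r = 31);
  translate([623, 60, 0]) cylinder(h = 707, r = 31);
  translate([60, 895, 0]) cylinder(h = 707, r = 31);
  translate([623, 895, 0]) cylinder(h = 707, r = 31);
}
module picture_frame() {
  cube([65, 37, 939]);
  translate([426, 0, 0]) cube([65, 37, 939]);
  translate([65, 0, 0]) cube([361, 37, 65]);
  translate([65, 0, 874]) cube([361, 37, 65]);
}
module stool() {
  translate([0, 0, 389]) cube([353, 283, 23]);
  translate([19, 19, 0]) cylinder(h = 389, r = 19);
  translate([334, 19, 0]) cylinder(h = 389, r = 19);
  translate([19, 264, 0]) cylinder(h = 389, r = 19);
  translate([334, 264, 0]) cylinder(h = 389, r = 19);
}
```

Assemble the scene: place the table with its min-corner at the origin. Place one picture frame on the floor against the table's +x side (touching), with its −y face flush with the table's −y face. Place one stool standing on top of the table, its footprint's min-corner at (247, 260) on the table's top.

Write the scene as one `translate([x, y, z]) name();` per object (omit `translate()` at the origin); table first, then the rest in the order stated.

table();
translate([683, 0, 0]) picture_frame();
translate([247, 260, 751]) stool();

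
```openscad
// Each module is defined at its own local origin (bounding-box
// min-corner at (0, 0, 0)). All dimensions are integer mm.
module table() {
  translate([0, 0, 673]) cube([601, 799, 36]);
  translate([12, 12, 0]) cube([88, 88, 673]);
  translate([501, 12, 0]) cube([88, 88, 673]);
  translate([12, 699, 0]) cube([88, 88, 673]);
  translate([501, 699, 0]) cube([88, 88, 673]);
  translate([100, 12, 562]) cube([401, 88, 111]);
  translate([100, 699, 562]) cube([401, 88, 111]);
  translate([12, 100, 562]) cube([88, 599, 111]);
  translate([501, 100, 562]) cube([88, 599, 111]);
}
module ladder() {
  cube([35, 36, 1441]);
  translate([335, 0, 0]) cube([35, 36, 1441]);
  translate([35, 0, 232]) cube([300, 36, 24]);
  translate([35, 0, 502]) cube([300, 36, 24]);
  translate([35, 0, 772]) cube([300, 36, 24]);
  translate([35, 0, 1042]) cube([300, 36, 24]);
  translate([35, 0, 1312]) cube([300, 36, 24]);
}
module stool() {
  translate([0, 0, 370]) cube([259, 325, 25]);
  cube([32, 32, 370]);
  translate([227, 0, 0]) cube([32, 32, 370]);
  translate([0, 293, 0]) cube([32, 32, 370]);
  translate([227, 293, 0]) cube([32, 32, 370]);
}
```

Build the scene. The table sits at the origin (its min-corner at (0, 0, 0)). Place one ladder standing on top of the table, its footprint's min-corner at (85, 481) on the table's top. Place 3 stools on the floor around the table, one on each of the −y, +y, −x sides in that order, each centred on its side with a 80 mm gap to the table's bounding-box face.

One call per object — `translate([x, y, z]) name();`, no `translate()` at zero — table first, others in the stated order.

table();
translate([85, 481, 709]) ladder();
translate([171, -405, 0]) stool();
translate([171, 879, 0]) stool();
translate([-339, 237, 0]) stool();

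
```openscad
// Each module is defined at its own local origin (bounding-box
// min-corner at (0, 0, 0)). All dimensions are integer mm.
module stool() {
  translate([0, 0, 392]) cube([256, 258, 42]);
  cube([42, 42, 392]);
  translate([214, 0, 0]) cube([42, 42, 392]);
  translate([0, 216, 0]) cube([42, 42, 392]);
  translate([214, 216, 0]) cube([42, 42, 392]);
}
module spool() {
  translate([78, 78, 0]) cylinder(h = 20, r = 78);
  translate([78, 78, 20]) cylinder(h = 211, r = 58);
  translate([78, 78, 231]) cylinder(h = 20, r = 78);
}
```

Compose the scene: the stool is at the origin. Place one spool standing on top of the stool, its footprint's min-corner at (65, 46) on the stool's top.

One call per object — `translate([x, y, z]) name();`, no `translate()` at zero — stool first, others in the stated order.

stool();
translate([65, 46, 434]) spool();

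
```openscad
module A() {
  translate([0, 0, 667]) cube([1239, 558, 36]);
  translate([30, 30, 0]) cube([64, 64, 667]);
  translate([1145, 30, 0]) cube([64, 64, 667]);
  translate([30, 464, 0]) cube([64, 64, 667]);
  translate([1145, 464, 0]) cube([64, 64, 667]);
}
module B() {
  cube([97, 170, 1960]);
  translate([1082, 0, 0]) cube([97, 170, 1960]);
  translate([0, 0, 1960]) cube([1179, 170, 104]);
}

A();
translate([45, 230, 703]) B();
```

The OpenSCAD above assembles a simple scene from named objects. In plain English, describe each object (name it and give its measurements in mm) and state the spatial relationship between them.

A is a table: top 1239 mm (x) × 558 mm (y), 36 mm thick, upper face at z = 703 mm, on four 64×64 mm square legs, each inset 30 mm from the nearest pair of top edges, running from z = 0 to the bottom of the top.

B is a rectangular door frame: two vertical jambs of 97×170 mm section, 1960 mm tall, with a clear opening 985 mm wide between their inner faces. A header 104 mm tall and 170 mm deep lies on top of the jambs and spans the full outside width.

The door frame is on top of the table.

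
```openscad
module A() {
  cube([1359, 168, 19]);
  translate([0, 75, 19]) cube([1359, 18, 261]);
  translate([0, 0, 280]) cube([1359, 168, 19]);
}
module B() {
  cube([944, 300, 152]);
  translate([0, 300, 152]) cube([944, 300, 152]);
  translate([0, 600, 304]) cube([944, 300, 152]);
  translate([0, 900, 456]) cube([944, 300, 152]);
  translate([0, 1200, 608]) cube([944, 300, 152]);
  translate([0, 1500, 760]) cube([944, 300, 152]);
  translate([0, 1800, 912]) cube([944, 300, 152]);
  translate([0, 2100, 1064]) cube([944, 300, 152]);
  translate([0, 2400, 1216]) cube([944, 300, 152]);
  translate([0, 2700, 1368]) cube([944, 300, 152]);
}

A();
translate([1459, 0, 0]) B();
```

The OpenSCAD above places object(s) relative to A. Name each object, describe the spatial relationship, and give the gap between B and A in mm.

The staircase's nearest face is 100 mm from the I-beam's +x face.

A is an I-beam. B is a staircase. The staircase is on the floor beside the I-beam on its +x side. The gap between the staircase and the I-beam is 100 mm.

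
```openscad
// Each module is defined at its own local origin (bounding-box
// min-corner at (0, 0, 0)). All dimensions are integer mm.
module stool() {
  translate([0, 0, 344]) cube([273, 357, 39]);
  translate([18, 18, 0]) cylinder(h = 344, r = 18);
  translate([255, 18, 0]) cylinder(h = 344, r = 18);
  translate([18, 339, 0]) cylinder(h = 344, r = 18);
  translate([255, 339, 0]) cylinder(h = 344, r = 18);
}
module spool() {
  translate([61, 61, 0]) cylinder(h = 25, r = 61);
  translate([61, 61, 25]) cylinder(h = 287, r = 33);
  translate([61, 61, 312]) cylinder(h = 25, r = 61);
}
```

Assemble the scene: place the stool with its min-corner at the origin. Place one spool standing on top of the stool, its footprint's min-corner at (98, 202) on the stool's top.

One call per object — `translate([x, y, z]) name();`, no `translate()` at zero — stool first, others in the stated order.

stool();
translate([98, 202, 383]) spool();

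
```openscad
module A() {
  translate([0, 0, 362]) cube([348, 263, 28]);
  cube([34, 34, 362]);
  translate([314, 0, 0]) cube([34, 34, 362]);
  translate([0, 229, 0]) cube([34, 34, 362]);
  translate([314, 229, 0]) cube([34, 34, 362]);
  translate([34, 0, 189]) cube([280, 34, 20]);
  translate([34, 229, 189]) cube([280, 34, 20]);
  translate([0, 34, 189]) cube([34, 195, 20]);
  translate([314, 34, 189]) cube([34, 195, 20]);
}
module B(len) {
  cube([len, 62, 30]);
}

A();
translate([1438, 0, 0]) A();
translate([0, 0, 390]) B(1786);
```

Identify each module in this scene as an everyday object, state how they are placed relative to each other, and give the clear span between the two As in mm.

A is a stool. B is a beam. A beam spans the tops of two stools. The clear span between the two stools is 1090 mm.

Second stool starts at x = 1438; first ends at x = 348; clear span = 1438 − 348 = 1090 mm.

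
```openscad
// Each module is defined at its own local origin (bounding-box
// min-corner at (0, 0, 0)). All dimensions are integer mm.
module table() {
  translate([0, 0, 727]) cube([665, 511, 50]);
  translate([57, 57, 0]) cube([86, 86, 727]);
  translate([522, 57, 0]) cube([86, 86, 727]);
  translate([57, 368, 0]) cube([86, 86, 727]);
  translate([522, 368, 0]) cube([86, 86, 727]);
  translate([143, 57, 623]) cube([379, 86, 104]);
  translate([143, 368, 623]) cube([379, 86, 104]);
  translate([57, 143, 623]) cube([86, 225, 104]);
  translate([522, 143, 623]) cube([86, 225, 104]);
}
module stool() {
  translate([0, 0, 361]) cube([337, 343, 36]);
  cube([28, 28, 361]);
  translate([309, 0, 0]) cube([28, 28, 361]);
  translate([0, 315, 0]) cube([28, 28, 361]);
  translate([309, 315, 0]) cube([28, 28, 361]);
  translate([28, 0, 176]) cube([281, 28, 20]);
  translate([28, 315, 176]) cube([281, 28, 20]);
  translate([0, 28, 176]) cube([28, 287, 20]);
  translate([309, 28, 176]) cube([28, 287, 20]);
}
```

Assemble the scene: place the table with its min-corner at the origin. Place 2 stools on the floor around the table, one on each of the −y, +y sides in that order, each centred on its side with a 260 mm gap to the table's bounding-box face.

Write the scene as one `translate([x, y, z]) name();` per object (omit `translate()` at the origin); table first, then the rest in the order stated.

table();
translate([164, -603, 0]) stool();
translate([164, 771, 0]) stool();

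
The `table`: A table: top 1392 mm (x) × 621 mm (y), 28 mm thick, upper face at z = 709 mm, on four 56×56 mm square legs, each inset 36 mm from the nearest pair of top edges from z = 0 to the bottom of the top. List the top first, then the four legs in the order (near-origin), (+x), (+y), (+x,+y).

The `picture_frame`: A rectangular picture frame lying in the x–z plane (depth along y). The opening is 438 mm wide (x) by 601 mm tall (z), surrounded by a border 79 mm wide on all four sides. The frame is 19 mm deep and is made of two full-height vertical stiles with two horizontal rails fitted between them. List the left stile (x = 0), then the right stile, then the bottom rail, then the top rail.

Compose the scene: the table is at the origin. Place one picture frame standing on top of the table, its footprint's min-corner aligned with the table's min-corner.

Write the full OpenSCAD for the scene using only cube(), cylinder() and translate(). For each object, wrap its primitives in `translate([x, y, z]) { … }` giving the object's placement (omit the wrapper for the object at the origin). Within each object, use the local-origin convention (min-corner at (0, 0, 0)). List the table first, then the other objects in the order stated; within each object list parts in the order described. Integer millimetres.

translate([0, 0, 681]) cube([1392, 621, 28]);
translate([36, 36, 0]) cube([56, 56, 681]);
translate([1300, 36, 0]) cube([56, 56, 681]);
translate([36, 529, 0]) cube([56, 56, 681]);
translate([1300, 529, 0]) cube([56, 56, 681]);
translate([0, 0, 709]) {
  cube([79, 19, 759]);
  translate([517, 0, 0]) cube([79, 19, 759]);
  translate([79, 0, 0]) cube([438, 19, 79]);
  translate([79, 0, 680]) cube([438, 19, 79]);
}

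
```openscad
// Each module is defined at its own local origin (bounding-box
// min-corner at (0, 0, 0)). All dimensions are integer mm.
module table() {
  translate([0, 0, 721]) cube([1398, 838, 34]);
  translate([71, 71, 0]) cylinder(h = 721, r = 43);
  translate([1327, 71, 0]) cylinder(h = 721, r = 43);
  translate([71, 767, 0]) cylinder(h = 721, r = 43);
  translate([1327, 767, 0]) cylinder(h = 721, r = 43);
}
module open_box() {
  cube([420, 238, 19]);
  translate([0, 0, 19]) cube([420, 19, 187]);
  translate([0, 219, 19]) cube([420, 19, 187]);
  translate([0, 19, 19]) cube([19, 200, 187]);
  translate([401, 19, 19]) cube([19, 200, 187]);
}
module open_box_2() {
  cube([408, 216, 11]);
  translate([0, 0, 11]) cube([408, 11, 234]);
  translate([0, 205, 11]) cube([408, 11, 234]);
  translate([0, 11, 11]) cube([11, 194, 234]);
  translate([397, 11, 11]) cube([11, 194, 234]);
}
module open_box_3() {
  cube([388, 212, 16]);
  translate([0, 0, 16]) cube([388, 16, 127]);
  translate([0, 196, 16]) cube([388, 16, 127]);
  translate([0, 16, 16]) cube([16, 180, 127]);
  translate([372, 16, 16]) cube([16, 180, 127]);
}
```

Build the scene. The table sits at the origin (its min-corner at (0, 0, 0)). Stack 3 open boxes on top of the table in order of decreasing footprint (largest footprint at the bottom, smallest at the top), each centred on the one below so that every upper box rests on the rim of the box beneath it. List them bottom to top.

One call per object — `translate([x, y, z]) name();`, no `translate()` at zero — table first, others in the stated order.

table();
translate([489, 300, 755]) open_box();
translate([495, 311, 961]) open_box_2();
translate([505, 313, 1206]) open_box_3();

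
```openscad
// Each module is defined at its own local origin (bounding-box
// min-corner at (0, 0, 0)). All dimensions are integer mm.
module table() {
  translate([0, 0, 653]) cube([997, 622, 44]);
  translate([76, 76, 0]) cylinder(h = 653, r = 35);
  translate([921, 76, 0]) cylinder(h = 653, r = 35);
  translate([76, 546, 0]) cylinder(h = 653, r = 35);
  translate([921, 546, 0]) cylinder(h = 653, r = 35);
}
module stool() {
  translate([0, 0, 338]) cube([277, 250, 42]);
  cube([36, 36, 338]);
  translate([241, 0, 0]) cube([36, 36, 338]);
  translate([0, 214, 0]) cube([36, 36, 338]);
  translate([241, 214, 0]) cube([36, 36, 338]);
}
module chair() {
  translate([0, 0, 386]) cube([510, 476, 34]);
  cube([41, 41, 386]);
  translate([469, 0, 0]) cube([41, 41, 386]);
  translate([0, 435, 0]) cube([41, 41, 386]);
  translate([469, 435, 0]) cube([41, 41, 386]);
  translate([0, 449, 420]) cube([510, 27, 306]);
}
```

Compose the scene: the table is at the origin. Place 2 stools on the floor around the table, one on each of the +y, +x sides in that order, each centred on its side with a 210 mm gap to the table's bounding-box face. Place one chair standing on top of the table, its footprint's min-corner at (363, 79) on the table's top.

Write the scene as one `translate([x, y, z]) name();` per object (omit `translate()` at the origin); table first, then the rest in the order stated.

table();
translate([360, 832, 0]) stool();
translate([1207, 186, 0]) stool();
translate([363, 79, 697]) chair();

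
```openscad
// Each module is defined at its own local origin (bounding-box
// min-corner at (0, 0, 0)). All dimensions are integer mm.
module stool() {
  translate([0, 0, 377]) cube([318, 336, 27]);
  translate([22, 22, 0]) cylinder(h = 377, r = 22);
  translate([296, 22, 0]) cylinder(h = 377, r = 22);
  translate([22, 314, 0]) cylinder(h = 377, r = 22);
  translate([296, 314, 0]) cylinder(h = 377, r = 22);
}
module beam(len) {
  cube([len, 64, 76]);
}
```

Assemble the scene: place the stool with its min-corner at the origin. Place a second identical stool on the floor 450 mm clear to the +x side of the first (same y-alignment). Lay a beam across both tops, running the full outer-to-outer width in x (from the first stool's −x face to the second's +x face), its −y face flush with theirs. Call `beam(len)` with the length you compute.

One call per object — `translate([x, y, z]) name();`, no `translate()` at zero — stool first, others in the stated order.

stool();
translate([768, 0, 0]) stool();
translate([0, 0, 404]) beam(1086);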